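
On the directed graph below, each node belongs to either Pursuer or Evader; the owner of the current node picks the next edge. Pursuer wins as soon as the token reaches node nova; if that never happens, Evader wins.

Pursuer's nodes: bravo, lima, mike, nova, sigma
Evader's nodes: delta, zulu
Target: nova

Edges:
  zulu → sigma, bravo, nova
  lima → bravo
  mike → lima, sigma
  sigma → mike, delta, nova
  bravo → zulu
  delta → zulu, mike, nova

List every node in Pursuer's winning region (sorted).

A0 = {nova}
A1: add {sigma} — sigma (Pursuer) has sigma→nova.
A2: add {mike} — mike (Pursuer) has mike→sigma.
A3 = A2; e.g. zulu (Evader) can still go to bravo. Fixed point.
Pursuer's winning region = {mike, nova, sigma}.

mike, nova, sigma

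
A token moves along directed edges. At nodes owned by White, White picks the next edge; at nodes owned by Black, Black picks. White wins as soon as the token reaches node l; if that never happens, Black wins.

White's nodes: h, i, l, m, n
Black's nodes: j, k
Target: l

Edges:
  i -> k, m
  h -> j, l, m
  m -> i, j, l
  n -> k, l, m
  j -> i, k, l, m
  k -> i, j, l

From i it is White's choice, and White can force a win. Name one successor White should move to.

A0 = {l}
A1: add {h, m, n} — h (White) has h→l; m (White) has m→l; n (White) has n→l.
A2: add {i} — i (White) has i→m.
A3 = A2; e.g. j (Black) can still go to k. Fixed point.
From i, successor m is in the attractor (rank 1); the other successor k is not.

m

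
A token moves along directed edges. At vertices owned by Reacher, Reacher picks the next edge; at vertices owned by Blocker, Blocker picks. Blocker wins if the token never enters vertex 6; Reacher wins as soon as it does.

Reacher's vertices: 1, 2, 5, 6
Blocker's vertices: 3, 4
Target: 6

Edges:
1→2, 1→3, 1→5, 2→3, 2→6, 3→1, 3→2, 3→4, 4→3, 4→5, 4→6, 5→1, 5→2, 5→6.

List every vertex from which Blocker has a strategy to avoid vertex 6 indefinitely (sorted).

A0 = {6}
A1: add {2, 5} — 2 (Reacher) has 2→6; 5 (Reacher) has 5→6.
A2: add {1} — 1 (Reacher) has 1→2.
A3 = A2; e.g. 3 (Blocker) can still go to 4. Fixed point.
Reacher's attractor = {1, 2, 5, 6}; Blocker avoids the target exactly from the complement.

3, 4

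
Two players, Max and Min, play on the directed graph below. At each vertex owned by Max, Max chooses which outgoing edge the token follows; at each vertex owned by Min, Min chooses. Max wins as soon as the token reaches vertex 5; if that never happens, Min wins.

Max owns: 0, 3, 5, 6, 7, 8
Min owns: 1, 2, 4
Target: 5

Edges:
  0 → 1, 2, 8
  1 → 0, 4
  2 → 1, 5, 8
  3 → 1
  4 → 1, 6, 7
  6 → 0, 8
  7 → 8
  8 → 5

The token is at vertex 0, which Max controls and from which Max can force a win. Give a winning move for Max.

8

A0 = {5}
A1: add {8} — 8 (Max) has 8→5.
A2: add {0, 6, 7} — 0 (Max) has 0→8; 6 (Max) has 6→8; 7 (Max) has 7→8.
A3 = A2; e.g. 1 (Min) can still go to 4. Fixed point.
From 0, successor 8 is in the attractor (rank 1); the other successors 1, 2 are not.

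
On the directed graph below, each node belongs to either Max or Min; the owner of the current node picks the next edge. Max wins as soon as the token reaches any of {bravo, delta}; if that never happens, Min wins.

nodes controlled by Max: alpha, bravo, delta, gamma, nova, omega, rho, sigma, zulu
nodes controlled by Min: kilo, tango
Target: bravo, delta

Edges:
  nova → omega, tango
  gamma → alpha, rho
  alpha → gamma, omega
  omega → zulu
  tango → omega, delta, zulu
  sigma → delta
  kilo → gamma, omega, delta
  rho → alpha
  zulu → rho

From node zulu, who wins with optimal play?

Min

A0 = {bravo, delta}
A1: add {sigma} — sigma (Max) has sigma→delta.
A2 = A1; e.g. nova (Max) has no edge into A1. Fixed point.
zulu never enters the attractor, so Min can avoid the target forever.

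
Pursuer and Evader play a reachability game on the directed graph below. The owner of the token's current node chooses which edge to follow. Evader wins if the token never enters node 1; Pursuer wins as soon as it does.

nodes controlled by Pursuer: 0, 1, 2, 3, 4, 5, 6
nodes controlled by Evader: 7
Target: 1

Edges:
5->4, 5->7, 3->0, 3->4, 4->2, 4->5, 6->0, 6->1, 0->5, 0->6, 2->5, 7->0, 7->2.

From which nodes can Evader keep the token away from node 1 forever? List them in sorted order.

A0 = {1}
A1: add {6} — 6 (Pursuer) has 6→1.
A2: add {0} — 0 (Pursuer) has 0→6.
A3: add {3} — 3 (Pursuer) has 3→0.
A4 = A3; e.g. 2 (Pursuer) has no edge into A3. Fixed point.
Pursuer's attractor = {0, 1, 3, 6}; Evader avoids the target exactly from the complement.

2, 4, 5, 7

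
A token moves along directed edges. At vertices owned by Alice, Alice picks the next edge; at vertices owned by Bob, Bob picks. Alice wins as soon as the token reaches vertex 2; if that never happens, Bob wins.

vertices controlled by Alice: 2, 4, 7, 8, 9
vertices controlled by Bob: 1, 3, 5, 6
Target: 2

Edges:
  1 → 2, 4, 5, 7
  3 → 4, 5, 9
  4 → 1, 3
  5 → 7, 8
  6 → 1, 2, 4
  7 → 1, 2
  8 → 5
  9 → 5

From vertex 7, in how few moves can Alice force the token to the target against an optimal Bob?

1

A0 = {2}
A1: add {7} — 7 (Alice) has 7→2.
A2 = A1; e.g. 1 (Bob) can still go to 4. Fixed point.
7 enters the attractor at level 1, so Alice can force the target in 1 move from there.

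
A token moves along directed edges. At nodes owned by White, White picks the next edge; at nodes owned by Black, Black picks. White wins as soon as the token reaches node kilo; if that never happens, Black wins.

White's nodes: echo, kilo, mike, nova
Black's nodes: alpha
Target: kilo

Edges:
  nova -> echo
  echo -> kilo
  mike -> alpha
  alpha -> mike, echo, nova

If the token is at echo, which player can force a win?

A0 = {kilo}
A1: add {echo} — echo (White) has echo→kilo.
echo ∈ A1, so White can force the target.

White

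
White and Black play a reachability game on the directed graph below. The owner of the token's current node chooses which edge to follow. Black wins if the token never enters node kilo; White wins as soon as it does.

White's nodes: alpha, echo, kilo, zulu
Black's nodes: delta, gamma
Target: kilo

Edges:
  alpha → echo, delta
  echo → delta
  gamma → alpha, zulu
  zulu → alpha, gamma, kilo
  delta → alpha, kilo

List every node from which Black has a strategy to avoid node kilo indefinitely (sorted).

A0 = {kilo}
A1: add {zulu} — zulu (White) has zulu→kilo.
A2 = A1; e.g. alpha (White) has no edge into A1. Fixed point.
White's attractor = {kilo, zulu}; Black avoids the target exactly from the complement.

alpha, delta, echo, gamma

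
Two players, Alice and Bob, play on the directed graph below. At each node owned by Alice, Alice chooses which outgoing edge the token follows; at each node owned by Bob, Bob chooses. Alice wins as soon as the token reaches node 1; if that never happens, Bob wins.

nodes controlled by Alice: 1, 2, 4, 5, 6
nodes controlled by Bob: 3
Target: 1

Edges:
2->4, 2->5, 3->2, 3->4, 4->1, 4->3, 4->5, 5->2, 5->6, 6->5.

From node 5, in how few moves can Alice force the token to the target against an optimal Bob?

A0 = {1}
A1: add {4} — 4 (Alice) has 4→1.
A2: add {2} — 2 (Alice) has 2→4.
A3: add {3, 5} — 3 (Bob): all of {2, 4} already in; 5 (Alice) has 5→2.
5 enters the attractor at level 3, so Alice can force the target in 3 moves from there.

3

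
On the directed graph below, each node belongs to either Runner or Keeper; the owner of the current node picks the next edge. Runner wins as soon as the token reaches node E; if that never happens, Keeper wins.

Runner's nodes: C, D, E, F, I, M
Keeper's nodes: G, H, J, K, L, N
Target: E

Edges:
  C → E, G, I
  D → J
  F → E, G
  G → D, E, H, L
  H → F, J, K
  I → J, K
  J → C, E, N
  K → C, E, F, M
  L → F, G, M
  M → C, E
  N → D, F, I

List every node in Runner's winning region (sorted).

C, E, F, I, K, M

A0 = {E}
A1: add {C, F, M} — C (Runner) has C→E; F (Runner) has F→E; M (Runner) has M→E.
A2: add {K} — K (Keeper): all of {C, E, F, M} already in.
A3: add {I} — I (Runner) has I→K.
A4 = A3; e.g. D (Runner) has no edge into A3. Fixed point.
Runner's winning region = {C, E, F, I, K, M}.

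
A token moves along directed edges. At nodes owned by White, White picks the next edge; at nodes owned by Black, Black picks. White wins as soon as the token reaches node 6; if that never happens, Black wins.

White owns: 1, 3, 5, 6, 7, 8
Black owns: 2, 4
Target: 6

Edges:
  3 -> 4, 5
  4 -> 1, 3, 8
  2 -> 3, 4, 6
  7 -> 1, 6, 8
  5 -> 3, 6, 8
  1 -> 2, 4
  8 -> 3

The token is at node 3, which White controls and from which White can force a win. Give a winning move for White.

5

A0 = {6}
A1: add {5, 7} — 5 (White) has 5→6; 7 (White) has 7→6.
A2: add {3} — 3 (White) has 3→5.
A3: add {8} — 8 (White) has 8→3.
A4 = A3; e.g. 1 (White) has no edge into A3. Fixed point.
From 3, successor 5 is in the attractor (rank 1); the other successor 4 is not.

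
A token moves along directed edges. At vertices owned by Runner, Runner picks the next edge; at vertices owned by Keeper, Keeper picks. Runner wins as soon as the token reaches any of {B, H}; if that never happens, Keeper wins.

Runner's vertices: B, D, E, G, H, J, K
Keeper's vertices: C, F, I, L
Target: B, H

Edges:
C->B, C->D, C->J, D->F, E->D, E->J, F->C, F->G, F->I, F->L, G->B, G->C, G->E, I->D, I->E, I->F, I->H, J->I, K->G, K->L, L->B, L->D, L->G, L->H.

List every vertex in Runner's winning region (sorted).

B, G, H, K

A0 = {B, H}
A1: add {G} — G (Runner) has G→B.
A2: add {K} — K (Runner) has K→G.
A3 = A2; e.g. C (Keeper) can still go to D. Fixed point.
Runner's winning region = {B, G, H, K}.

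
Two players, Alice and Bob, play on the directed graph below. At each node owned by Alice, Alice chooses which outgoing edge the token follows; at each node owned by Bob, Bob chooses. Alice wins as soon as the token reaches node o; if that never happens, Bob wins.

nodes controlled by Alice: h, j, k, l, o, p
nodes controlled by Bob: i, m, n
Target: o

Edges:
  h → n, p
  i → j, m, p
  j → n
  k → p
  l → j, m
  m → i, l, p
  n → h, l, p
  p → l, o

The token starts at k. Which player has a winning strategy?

A0 = {o}
A1: add {p} — p (Alice) has p→o.
A2: add {h, k} — h (Alice) has h→p; k (Alice) has k→p.
A3 = A2; e.g. i (Bob) can still go to j. Fixed point.
k ∈ A2, so Alice can force the target.

Alice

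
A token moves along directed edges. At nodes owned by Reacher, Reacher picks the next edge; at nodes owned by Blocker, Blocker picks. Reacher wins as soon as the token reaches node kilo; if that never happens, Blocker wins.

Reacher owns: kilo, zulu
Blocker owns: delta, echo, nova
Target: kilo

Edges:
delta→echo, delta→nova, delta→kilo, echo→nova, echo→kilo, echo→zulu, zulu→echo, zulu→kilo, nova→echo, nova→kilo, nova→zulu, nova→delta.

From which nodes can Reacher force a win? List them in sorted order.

kilo, zulu

A0 = {kilo}
A1: add {zulu} — zulu (Reacher) has zulu→kilo.
A2 = A1; e.g. echo (Blocker) can still go to nova. Fixed point.
Reacher's winning region = {kilo, zulu}.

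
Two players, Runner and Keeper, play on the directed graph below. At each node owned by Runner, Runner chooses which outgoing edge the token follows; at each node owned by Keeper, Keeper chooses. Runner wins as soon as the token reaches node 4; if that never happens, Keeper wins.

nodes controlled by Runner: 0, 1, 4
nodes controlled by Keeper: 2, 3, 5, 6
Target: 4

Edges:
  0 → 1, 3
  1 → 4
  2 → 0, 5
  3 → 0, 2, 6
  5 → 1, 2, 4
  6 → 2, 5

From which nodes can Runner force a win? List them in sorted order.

A0 = {4}
A1: add {1} — 1 (Runner) has 1→4.
A2: add {0} — 0 (Runner) has 0→1.
A3 = A2; e.g. 2 (Keeper) can still go to 5. Fixed point.
Runner's winning region = {0, 1, 4}.

0, 1, 4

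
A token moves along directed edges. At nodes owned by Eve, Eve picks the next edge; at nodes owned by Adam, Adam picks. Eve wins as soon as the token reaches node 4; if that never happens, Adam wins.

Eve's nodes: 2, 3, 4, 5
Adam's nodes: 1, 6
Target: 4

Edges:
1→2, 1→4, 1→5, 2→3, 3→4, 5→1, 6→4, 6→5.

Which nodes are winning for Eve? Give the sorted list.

2, 3, 4

A0 = {4}
A1: add {3} — 3 (Eve) has 3→4.
A2: add {2} — 2 (Eve) has 2→3.
A3 = A2; e.g. 1 (Adam) can still go to 5. Fixed point.
Eve's winning region = {2, 3, 4}.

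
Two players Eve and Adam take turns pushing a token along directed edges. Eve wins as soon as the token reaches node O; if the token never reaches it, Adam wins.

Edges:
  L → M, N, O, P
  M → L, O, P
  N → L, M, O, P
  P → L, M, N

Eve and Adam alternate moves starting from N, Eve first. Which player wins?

Track states (vertex, player-to-move).
A0 = {(O,Eve), (O,Adam)}
A1: add {(L,Eve), (M,Eve), (N,Eve)}.
(N,Eve) ∈ A1 ⇒ Eve forces the target.

Eve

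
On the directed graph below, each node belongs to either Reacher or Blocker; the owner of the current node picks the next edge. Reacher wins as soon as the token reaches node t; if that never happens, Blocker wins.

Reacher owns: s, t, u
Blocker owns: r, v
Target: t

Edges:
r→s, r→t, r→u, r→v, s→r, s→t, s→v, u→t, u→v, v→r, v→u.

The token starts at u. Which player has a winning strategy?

A0 = {t}
A1: add {s, u} — s (Reacher) has s→t; u (Reacher) has u→t.
A2 = A1; e.g. r (Blocker) can still go to v. Fixed point.
u ∈ A1, so Reacher can force the target.

Reacher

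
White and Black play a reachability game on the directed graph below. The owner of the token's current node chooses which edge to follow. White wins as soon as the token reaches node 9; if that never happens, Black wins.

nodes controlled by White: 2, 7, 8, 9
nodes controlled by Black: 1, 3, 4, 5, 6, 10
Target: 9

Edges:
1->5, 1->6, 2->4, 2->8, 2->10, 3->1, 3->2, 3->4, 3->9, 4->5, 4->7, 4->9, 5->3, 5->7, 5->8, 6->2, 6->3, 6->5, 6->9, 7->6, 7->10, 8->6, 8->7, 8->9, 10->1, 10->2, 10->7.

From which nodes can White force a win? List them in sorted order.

A0 = {9}
A1: add {8} — 8 (White) has 8→9.
A2: add {2} — 2 (White) has 2→8.
A3 = A2; e.g. 1 (Black) can still go to 5. Fixed point.
White's winning region = {2, 8, 9}.

2, 8, 9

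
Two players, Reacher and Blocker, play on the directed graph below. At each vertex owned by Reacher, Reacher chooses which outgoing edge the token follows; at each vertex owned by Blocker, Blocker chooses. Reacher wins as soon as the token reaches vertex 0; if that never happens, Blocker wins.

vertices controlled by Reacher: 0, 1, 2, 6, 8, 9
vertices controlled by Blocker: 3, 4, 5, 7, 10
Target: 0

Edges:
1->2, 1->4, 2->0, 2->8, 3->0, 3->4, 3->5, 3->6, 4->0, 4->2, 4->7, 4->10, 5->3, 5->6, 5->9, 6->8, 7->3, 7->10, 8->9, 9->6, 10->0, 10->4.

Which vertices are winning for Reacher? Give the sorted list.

A0 = {0}
A1: add {2} — 2 (Reacher) has 2→0.
A2: add {1} — 1 (Reacher) has 1→2.
A3 = A2; e.g. 3 (Blocker) can still go to 4. Fixed point.
Reacher's winning region = {0, 1, 2}.

0, 1, 2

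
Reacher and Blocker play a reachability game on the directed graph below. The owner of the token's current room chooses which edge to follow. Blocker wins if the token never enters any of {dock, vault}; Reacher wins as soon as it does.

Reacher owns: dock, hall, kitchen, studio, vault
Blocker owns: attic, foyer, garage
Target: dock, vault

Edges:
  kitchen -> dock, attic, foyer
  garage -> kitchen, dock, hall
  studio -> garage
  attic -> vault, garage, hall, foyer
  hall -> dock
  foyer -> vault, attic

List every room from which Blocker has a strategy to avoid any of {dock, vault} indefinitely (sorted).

attic, foyer

A0 = {dock, vault}
A1: add {hall, kitchen} — kitchen (Reacher) has kitchen→dock; hall (Reacher) has hall→dock.
A2: add {garage} — garage (Blocker): all of {kitchen, dock, hall} already in.
A3: add {studio} — studio (Reacher) has studio→garage.
A4 = A3; e.g. attic (Blocker) can still go to foyer. Fixed point.
Reacher's attractor = {dock, garage, hall, kitchen, studio, vault}; Blocker avoids the target exactly from the complement.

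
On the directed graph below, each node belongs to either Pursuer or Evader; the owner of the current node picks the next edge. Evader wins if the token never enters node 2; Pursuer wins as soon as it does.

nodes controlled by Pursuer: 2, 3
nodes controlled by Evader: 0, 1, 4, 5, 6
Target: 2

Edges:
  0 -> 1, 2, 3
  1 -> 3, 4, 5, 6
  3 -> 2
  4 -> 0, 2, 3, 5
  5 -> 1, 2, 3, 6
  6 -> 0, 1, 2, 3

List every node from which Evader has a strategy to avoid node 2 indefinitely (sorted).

A0 = {2}
A1: add {3} — 3 (Pursuer) has 3→2.
A2 = A1; e.g. 0 (Evader) can still go to 1. Fixed point.
Pursuer's attractor = {2, 3}; Evader avoids the target exactly from the complement.

0, 1, 4, 5, 6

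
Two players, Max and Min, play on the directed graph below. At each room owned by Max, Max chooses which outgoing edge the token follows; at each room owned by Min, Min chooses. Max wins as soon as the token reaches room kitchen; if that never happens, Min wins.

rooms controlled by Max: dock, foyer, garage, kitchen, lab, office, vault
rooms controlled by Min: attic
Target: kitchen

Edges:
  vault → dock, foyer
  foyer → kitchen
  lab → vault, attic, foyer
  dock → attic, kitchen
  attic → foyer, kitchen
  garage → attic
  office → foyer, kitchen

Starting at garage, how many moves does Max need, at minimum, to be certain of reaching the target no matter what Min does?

3

A0 = {kitchen}
A1: add {dock, foyer, office} — dock (Max) has dock→kitchen; office (Max) has office→kitchen; foyer (Max) has foyer→kitchen.
A2: add {attic, lab, vault} — lab (Max) has lab→foyer; vault (Max) has vault→dock; attic (Min): all of {foyer, kitchen} already in.
A3: add {garage} — garage (Max) has garage→attic.
A3 = all vertices. Fixed point.
garage enters the attractor at level 3, so Max can force the target in 3 moves from there.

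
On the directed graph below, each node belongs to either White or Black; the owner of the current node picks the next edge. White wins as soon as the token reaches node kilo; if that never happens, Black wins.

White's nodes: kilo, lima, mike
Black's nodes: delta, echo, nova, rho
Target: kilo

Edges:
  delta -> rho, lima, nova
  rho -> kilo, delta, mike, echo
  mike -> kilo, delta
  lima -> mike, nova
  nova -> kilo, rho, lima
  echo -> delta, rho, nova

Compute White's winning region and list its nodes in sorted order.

kilo, lima, mike

A0 = {kilo}
A1: add {mike} — mike (White) has mike→kilo.
A2: add {lima} — lima (White) has lima→mike.
A3 = A2; e.g. delta (Black) can still go to rho. Fixed point.
White's winning region = {kilo, lima, mike}.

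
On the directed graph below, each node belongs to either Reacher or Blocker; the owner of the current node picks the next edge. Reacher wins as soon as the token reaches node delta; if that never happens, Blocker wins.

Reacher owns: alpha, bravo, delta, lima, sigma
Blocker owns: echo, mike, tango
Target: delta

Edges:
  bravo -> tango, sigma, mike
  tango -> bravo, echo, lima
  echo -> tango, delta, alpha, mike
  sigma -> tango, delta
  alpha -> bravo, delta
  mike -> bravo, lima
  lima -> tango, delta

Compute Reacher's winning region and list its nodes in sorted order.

A0 = {delta}
A1: add {alpha, lima, sigma} — sigma (Reacher) has sigma→delta; alpha (Reacher) has alpha→delta; lima (Reacher) has lima→delta.
A2: add {bravo} — bravo (Reacher) has bravo→sigma.
A3: add {mike} — mike (Blocker): all of {bravo, lima} already in.
A4 = A3; e.g. tango (Blocker) can still go to echo. Fixed point.
Reacher's winning region = {alpha, bravo, delta, lima, mike, sigma}.

alpha, bravo, delta, lima, mike, sigma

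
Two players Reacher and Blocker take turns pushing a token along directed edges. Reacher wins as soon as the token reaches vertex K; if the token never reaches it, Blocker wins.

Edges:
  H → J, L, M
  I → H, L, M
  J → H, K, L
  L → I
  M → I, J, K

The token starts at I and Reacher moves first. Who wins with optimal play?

Track states (vertex, player-to-move).
A0 = {(K,Reacher), (K,Blocker)}
A1: add {(J,Reacher), (M,Reacher)}.
A2 = A1; e.g. (H,Reacher) stays out. (I,Reacher) never enters ⇒ Blocker avoids the target.

Blocker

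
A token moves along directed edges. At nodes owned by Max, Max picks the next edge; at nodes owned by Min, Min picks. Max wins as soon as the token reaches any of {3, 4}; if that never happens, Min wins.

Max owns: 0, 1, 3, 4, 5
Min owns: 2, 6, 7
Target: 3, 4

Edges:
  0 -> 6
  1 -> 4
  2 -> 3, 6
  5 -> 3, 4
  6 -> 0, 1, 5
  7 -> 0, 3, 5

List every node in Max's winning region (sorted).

A0 = {3, 4}
A1: add {1, 5} — 1 (Max) has 1→4; 5 (Max) has 5→3.
A2 = A1; e.g. 0 (Max) has no edge into A1. Fixed point.
Max's winning region = {1, 3, 4, 5}.

1, 3, 4, 5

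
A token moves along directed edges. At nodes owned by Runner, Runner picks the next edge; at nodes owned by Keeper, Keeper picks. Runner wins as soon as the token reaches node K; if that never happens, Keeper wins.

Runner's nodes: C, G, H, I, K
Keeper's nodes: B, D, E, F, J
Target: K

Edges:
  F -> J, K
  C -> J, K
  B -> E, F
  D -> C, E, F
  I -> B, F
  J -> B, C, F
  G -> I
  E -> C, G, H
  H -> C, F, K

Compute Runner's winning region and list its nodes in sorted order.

C, H, K

A0 = {K}
A1: add {C, H} — C (Runner) has C→K; H (Runner) has H→K.
A2 = A1; e.g. B (Keeper) can still go to E. Fixed point.
Runner's winning region = {C, H, K}.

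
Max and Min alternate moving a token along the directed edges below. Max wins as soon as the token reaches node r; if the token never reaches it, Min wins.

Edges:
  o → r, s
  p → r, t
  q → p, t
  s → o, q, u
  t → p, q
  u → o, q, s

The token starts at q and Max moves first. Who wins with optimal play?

Min

Track states (vertex, player-to-move).
A0 = {(r,Max), (r,Min)}
A1: add {(o,Max), (p,Max)}.
A2 = A1; e.g. (o,Min) stays out. (q,Max) never enters ⇒ Min avoids the target.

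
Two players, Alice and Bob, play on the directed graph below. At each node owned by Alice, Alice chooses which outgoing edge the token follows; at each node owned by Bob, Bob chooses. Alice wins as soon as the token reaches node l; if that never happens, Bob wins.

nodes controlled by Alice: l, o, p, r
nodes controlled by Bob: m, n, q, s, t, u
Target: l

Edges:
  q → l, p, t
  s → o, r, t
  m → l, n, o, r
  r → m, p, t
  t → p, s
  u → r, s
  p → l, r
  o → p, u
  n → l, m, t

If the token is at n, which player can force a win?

Bob

A0 = {l}
A1: add {p} — p (Alice) has p→l.
A2: add {o, r} — o (Alice) has o→p; r (Alice) has r→p.
A3 = A2; e.g. m (Bob) can still go to n. Fixed point.
n never enters the attractor, so Bob can avoid the target forever.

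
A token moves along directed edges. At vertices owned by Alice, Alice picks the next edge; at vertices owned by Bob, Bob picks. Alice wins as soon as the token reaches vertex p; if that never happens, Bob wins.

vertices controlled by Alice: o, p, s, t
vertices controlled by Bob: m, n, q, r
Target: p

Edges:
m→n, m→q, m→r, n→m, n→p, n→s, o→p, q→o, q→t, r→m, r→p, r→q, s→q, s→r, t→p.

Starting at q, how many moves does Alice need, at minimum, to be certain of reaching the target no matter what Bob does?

2

A0 = {p}
A1: add {o, t} — o (Alice) has o→p; t (Alice) has t→p.
A2: add {q} — q (Bob): all of {o, t} already in.
q enters the attractor at level 2, so Alice can force the target in 2 moves from there.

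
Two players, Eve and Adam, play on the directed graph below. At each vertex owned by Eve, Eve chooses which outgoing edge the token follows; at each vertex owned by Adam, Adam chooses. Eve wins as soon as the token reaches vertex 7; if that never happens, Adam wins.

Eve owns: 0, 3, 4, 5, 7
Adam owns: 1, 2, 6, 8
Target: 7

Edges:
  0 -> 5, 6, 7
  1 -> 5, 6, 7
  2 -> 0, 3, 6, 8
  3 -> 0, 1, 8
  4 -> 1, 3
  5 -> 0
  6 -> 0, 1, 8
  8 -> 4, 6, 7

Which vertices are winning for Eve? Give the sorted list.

0, 3, 4, 5, 7

A0 = {7}
A1: add {0} — 0 (Eve) has 0→7.
A2: add {3, 5} — 3 (Eve) has 3→0; 5 (Eve) has 5→0.
A3: add {4} — 4 (Eve) has 4→3.
A4 = A3; e.g. 1 (Adam) can still go to 6. Fixed point.
Eve's winning region = {0, 3, 4, 5, 7}.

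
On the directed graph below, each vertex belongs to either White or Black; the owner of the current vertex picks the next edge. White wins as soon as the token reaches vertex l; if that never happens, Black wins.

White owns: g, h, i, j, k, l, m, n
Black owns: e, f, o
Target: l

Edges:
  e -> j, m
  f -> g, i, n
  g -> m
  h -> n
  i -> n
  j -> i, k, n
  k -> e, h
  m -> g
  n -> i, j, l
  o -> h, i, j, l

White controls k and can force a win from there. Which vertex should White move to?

A0 = {l}
A1: add {n} — n (White) has n→l.
A2: add {h, i, j} — h (White) has h→n; i (White) has i→n; j (White) has j→n.
A3: add {k, o} — k (White) has k→h; o (Black): all of {h, i, j, l} already in.
A4 = A3; e.g. e (Black) can still go to m. Fixed point.
From k, successor h is in the attractor (rank 2); the other successor e is not.

h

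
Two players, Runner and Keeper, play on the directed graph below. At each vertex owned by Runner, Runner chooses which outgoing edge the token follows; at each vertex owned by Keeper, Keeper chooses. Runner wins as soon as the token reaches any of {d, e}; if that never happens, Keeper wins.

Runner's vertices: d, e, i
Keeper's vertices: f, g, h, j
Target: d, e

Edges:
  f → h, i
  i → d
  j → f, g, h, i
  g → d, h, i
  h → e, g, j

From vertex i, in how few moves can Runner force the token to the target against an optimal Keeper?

A0 = {d, e}
A1: add {i} — i (Runner) has i→d.
A2 = A1; e.g. f (Keeper) can still go to h. Fixed point.
i enters the attractor at level 1, so Runner can force the target in 1 move from there.

1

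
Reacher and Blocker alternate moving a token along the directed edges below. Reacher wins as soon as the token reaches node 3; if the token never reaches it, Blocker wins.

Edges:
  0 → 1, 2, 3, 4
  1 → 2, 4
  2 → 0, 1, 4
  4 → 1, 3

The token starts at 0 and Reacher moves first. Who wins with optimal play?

Reacher

Track states (vertex, player-to-move).
A0 = {(3,Reacher), (3,Blocker)}
A1: add {(0,Reacher), (4,Reacher)}.
(0,Reacher) ∈ A1 ⇒ Reacher forces the target.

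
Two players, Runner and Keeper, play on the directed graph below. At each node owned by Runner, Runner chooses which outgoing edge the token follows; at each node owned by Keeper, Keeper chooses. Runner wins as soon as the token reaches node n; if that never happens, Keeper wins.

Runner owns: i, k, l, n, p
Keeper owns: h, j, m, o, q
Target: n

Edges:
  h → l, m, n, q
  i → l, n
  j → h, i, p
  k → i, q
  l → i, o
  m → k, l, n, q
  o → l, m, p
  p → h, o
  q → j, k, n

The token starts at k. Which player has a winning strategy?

Runner

A0 = {n}
A1: add {i} — i (Runner) has i→n.
A2: add {k, l} — k (Runner) has k→i; l (Runner) has l→i.
A3 = A2; e.g. h (Keeper) can still go to m. Fixed point.
k ∈ A2, so Runner can force the target.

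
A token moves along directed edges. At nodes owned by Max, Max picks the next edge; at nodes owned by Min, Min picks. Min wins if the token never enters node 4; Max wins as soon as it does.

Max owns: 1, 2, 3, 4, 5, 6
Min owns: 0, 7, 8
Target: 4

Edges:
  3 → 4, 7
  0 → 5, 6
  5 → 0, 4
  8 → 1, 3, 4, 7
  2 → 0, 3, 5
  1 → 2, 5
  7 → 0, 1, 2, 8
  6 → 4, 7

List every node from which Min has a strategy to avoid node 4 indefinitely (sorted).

7, 8

A0 = {4}
A1: add {3, 5, 6} — 3 (Max) has 3→4; 5 (Max) has 5→4; 6 (Max) has 6→4.
A2: add {0, 1, 2} — 0 (Min): all of {5, 6} already in; 1 (Max) has 1→5; 2 (Max) has 2→3.
A3 = A2; e.g. 7 (Min) can still go to 8. Fixed point.
Max's attractor = {0, 1, 2, 3, 4, 5, 6}; Min avoids the target exactly from the complement.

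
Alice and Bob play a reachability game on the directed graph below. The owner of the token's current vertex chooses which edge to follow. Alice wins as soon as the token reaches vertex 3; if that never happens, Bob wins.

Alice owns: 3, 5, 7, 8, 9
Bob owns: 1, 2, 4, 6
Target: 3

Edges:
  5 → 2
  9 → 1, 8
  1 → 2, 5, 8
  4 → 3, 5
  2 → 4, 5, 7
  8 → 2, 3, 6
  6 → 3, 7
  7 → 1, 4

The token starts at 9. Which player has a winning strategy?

Alice

A0 = {3}
A1: add {8} — 8 (Alice) has 8→3.
A2: add {9} — 9 (Alice) has 9→8.
A3 = A2; e.g. 1 (Bob) can still go to 2. Fixed point.
9 ∈ A2, so Alice can force the target.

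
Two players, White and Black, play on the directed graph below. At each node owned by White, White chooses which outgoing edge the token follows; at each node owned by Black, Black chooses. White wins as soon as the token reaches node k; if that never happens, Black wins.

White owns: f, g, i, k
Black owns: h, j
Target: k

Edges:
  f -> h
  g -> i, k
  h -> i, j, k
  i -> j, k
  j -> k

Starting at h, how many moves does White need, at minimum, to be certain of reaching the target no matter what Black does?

2

A0 = {k}
A1: add {g, i, j} — g (White) has g→k; i (White) has i→k; j (Black): all of {k} already in.
A2: add {h} — h (Black): all of {i, j, k} already in.
h enters the attractor at level 2, so White can force the target in 2 moves from there.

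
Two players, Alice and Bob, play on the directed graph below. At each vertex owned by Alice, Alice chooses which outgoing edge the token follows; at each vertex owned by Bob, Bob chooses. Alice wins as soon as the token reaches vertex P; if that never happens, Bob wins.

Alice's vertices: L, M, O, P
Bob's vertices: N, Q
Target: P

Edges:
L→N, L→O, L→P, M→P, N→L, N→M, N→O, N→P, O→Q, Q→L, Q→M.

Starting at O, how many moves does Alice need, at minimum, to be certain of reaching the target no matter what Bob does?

3

A0 = {P}
A1: add {L, M} — L (Alice) has L→P; M (Alice) has M→P.
A2: add {Q} — Q (Bob): all of {L, M} already in.
A3: add {O} — O (Alice) has O→Q.
O enters the attractor at level 3, so Alice can force the target in 3 moves from there.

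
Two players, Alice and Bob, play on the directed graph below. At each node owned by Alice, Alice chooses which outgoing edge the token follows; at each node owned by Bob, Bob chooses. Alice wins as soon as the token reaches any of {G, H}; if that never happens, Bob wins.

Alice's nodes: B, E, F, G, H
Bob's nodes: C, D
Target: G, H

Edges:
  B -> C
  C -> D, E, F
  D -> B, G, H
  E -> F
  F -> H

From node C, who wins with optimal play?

A0 = {G, H}
A1: add {F} — F (Alice) has F→H.
A2: add {E} — E (Alice) has E→F.
A3 = A2; e.g. B (Alice) has no edge into A2. Fixed point.
C never enters the attractor, so Bob can avoid the target forever.

Bob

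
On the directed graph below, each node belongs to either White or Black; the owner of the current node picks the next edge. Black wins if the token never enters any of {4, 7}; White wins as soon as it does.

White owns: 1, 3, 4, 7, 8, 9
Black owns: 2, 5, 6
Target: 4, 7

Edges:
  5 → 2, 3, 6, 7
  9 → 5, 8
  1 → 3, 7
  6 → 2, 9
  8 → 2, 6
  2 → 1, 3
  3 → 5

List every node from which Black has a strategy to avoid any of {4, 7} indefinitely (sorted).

A0 = {4, 7}
A1: add {1} — 1 (White) has 1→7.
A2 = A1; e.g. 2 (Black) can still go to 3. Fixed point.
White's attractor = {1, 4, 7}; Black avoids the target exactly from the complement.

2, 3, 5, 6, 8, 9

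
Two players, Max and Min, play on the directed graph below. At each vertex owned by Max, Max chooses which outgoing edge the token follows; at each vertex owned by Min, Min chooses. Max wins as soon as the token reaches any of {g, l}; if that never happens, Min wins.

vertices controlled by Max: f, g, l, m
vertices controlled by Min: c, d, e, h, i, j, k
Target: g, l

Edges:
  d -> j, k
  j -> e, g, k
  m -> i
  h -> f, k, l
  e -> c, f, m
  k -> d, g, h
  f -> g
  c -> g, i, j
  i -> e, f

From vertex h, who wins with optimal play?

A0 = {g, l}
A1: add {f} — f (Max) has f→g.
A2 = A1; e.g. c (Min) can still go to i. Fixed point.
h never enters the attractor, so Min can avoid the target forever.

Min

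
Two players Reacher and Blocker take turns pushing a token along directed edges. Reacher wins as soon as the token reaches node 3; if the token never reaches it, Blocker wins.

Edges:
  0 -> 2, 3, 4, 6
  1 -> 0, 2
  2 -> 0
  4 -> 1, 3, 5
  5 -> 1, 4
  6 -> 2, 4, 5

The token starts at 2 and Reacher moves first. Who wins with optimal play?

Blocker

Track states (vertex, player-to-move).
A0 = {(3,Reacher), (3,Blocker)}
A1: add {(0,Reacher), (4,Reacher)}.
A2: add {(2,Blocker)}.
A3: add {(1,Reacher), (6,Reacher)}.
A4: add {(5,Blocker)}.
A5 = A4; e.g. (0,Blocker) stays out. (2,Reacher) never enters ⇒ Blocker avoids the target.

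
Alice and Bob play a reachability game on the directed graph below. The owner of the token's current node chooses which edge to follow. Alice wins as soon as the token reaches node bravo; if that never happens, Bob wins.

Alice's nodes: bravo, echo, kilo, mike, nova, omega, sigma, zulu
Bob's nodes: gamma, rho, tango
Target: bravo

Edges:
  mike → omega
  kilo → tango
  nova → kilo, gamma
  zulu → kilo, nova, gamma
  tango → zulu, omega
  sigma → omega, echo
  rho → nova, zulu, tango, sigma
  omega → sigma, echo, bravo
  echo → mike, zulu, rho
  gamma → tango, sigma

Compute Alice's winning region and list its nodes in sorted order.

A0 = {bravo}
A1: add {omega} — omega (Alice) has omega→bravo.
A2: add {mike, sigma} — mike (Alice) has mike→omega; sigma (Alice) has sigma→omega.
A3: add {echo} — echo (Alice) has echo→mike.
A4 = A3; e.g. kilo (Alice) has no edge into A3. Fixed point.
Alice's winning region = {bravo, echo, mike, omega, sigma}.

bravo, echo, mike, omega, sigma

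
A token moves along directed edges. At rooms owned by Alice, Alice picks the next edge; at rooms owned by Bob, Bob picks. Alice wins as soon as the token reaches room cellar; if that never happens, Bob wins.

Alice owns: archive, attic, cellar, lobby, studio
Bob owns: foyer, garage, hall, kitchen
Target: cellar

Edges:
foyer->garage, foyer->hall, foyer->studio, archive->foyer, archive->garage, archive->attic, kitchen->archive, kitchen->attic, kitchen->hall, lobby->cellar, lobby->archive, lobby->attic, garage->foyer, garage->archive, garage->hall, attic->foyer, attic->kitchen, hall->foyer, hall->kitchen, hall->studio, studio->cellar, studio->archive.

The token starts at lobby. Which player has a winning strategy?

Alice

A0 = {cellar}
A1: add {lobby, studio} — lobby (Alice) has lobby→cellar; studio (Alice) has studio→cellar.
A2 = A1; e.g. foyer (Bob) can still go to garage. Fixed point.
lobby ∈ A1, so Alice can force the target.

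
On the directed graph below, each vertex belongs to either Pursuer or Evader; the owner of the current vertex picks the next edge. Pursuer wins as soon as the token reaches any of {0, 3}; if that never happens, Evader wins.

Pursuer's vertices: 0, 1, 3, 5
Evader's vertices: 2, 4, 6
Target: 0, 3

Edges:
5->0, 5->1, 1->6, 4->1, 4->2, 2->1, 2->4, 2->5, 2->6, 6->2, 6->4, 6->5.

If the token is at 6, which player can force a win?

A0 = {0, 3}
A1: add {5} — 5 (Pursuer) has 5→0.
A2 = A1; e.g. 1 (Pursuer) has no edge into A1. Fixed point.
6 never enters the attractor, so Evader can avoid the target forever.

Evader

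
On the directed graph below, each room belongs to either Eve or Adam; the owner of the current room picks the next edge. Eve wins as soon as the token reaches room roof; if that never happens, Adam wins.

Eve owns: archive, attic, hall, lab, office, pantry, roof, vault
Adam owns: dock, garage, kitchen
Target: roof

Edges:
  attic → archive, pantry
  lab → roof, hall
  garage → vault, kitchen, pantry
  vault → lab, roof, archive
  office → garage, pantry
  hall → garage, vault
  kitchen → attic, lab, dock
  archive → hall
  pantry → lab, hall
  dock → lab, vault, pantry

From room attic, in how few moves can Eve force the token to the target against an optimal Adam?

A0 = {roof}
A1: add {lab, vault} — lab (Eve) has lab→roof; vault (Eve) has vault→roof.
A2: add {hall, pantry} — hall (Eve) has hall→vault; pantry (Eve) has pantry→lab.
A3: add {archive, attic, dock, office} — attic (Eve) has attic→pantry; office (Eve) has office→pantry; archive (Eve) has archive→hall; dock (Adam): all of {lab, vault, pantry} already in.
attic enters the attractor at level 3, so Eve can force the target in 3 moves from there.

3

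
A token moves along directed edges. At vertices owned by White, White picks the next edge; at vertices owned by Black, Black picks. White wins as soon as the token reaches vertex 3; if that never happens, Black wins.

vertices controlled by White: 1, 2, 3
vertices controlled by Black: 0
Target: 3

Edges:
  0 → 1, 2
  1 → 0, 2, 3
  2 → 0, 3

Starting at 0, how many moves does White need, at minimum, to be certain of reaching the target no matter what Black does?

2

A0 = {3}
A1: add {1, 2} — 1 (White) has 1→3; 2 (White) has 2→3.
A2: add {0} — 0 (Black): all of {1, 2} already in.
A2 = all vertices. Fixed point.
0 enters the attractor at level 2, so White can force the target in 2 moves from there.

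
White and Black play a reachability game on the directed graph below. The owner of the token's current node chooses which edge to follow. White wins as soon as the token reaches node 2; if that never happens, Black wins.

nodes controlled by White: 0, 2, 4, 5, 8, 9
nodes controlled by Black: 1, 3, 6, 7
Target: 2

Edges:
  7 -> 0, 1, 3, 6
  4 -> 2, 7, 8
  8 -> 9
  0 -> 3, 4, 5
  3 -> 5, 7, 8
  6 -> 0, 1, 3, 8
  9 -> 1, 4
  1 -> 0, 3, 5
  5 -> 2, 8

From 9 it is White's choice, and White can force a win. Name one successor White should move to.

A0 = {2}
A1: add {4, 5} — 4 (White) has 4→2; 5 (White) has 5→2.
A2: add {0, 9} — 0 (White) has 0→4; 9 (White) has 9→4.
A3: add {8} — 8 (White) has 8→9.
A4 = A3; e.g. 1 (Black) can still go to 3. Fixed point.
From 9, successor 4 is in the attractor (rank 1); the other successor 1 is not.

4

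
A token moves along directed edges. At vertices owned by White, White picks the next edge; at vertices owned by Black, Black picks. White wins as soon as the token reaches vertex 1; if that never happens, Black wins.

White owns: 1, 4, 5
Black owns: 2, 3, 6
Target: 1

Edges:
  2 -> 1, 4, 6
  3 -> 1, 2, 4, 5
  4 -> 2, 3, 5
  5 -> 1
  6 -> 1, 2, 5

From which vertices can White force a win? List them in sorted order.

1, 4, 5

A0 = {1}
A1: add {5} — 5 (White) has 5→1.
A2: add {4} — 4 (White) has 4→5.
A3 = A2; e.g. 2 (Black) can still go to 6. Fixed point.
White's winning region = {1, 4, 5}.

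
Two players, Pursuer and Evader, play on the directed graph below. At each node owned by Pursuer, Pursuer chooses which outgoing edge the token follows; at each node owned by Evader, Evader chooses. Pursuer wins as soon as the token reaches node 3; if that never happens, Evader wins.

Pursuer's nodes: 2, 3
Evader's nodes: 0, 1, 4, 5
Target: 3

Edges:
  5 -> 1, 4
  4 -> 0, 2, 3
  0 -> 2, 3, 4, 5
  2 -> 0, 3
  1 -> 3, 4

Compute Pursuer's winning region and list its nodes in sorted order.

A0 = {3}
A1: add {2} — 2 (Pursuer) has 2→3.
A2 = A1; e.g. 0 (Evader) can still go to 4. Fixed point.
Pursuer's winning region = {2, 3}.

2, 3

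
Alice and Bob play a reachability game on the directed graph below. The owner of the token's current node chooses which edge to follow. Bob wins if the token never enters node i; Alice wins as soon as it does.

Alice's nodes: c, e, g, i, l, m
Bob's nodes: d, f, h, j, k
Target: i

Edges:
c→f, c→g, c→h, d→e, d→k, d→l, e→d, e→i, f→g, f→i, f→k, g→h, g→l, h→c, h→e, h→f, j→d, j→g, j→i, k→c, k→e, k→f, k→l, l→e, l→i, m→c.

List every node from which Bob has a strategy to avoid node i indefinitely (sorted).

d, f, h, j, k

A0 = {i}
A1: add {e, l} — e (Alice) has e→i; l (Alice) has l→i.
A2: add {g} — g (Alice) has g→l.
A3: add {c} — c (Alice) has c→g.
A4: add {m} — m (Alice) has m→c.
A5 = A4; e.g. d (Bob) can still go to k. Fixed point.
Alice's attractor = {c, e, g, i, l, m}; Bob avoids the target exactly from the complement.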